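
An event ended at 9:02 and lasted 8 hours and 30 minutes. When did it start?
Starting time: 9:02 = 542 total minutes past 12:00
Subtracting: 8 hours and 30 minutes = 510 minutes
542 - 510 = 32 minutes
= 32 minutes past 12:00 = 12:32

Final answer: 12:32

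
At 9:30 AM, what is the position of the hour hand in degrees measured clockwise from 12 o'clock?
The hour hand moves 30 degrees per hour and 0.5 degrees per minute.
At 9:30: (9) x 30 + 30 x 0.5 = 270 + 15 = 285 degrees

Final answer: 285 degrees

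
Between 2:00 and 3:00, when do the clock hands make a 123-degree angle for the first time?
At t minutes past 2:00, the hour hand is at 30 x 2 + 0.5t degrees and the minute hand is at 6t degrees.
The smaller angle between them is 123 degrees when |30H - 5.5t| = 123 or |30H - 5.5t| = 237.
With H = 2, solve 30 x 2 - 5.5t = +/- target for each target:
  t = (30 x 2 - 123) / 5.5 = -11.45 (outside (0, 60))
  t = (30 x 2 + 123) / 5.5 = 33.27
  t = (30 x 2 - 237) / 5.5 = -32.18 (outside (0, 60))
  t = (30 x 2 + 237) / 5.5 = 54
Valid solutions in (0, 60): {33.27, 54} minutes.
The first occurrence is t = 33.27 minutes.
The hands form a 123-degree angle at 33.27 minutes past 2:00.

Final answer: 33.27 minutes past 2:00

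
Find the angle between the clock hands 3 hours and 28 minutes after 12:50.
First find the time 3 hours and 28 minutes after 12:50.
Total minutes: 12 x 60 + 50 + 3 x 60 + 28 = 978.
978 mod 720 = 258 minutes = 4:18.
Now compute the angle at 4:18:
Hour hand: 4 x 30 + 18 x 0.5 = 129 degrees
Minute hand: 18 x 6 = 108 degrees
Difference: |129 - 108| = 21 degrees
The angle is 21 degrees

Final answer: 21 degrees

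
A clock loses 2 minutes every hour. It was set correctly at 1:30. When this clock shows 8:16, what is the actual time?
For every 60 true minutes, the faulty clock advances 58 minutes, so 1 faulty-clock minute corresponds to 60/58 true minutes.
From 1:30 to 8:16 on the faulty dial is 406 minutes.
True elapsed: 406 x 60/58 = 420 minutes = 7 hours.
True time: 1:30 + 7 hours = 8:30.

Final answer: 8:30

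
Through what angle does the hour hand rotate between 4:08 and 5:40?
The hour hand moves 0.5 degrees per minute.
Time elapsed: 5:40 - 4:08 = 92 minutes
Angular displacement: 92 x 0.5 = 46 degrees

Final answer: 46 degrees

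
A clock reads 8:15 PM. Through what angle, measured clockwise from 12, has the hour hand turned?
The hour hand moves 30 degrees per hour and 0.5 degrees per minute.
At 8:15: (8) x 30 + 15 x 0.5 = 240 + 7.5 = 247.5 degrees

Final answer: 247.5 degrees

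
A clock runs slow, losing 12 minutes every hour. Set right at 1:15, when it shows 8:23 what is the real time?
For every 60 true minutes, the faulty clock advances 48 minutes, so 1 faulty-clock minute corresponds to 60/48 true minutes.
From 1:15 to 8:23 on the faulty dial is 428 minutes.
True elapsed: 428 x 60/48 = 535 minutes = 8 hours and 55 minutes.
True time: 1:15 + 8 hours and 55 minutes = 10:10.

Final answer: 10:10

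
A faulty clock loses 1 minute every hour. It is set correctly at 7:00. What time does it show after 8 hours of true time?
For every 60 true minutes, the faulty clock advances 60 - 1 = 59 minutes.
True elapsed: 8 hours = 480 minutes.
Faulty clock advances: 480 x 59/60 = 472 minutes (drift: 8 minutes behind).
Shown time: 7:00 + 472 minutes = 2:52.

Final answer: 2:52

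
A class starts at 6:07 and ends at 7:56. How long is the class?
From 6:07 to 7:56:
(7 x 60 + 56) - (6 x 60 + 7) = 476 - 367 = 109 minutes
= 1 hour and 49 minutes

Final answer: 1 hour and 49 minutes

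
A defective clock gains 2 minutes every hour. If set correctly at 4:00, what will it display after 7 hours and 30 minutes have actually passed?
For every 60 true minutes, the faulty clock advances 60 + 2 = 62 minutes.
True elapsed: 7 hours and 30 minutes = 450 minutes.
Faulty clock advances: 450 x 62/60 = 465 minutes (drift: 15 minutes ahead).
Shown time: 4:00 + 465 minutes = 11:45.

Final answer: 11:45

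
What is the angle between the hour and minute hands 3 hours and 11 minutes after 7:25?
First find the time 3 hours and 11 minutes after 7:25.
Total minutes: 7 x 60 + 25 + 3 x 60 + 11 = 636.
636 mod 720 = 636 minutes = 10:36.
Now compute the angle at 10:36:
Hour hand: 10 x 30 + 36 x 0.5 = 318 degrees
Minute hand: 36 x 6 = 216 degrees
Difference: |318 - 216| = 102 degrees
The angle is 102 degrees

Final answer: 102 degrees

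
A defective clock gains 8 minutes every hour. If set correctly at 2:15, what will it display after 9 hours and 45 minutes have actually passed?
For every 60 true minutes, the faulty clock advances 60 + 8 = 68 minutes.
True elapsed: 9 hours and 45 minutes = 585 minutes.
Faulty clock advances: 585 x 68/60 = 663 minutes (drift: 78 minutes ahead).
Shown time: 2:15 + 663 minutes = 1:18.

Final answer: 1:18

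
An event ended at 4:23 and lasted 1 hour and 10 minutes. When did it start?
Starting time: 4:23 = 263 total minutes past 12:00
Subtracting: 1 hour and 10 minutes = 70 minutes
263 - 70 = 193 minutes
= 3 hours and 13 minutes past 12:00 = 3:13

Final answer: 3:13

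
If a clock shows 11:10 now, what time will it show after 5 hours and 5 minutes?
Starting time: 11:10
Adding 5 minutes to 10 minutes: 10 + 5 = 15 minutes
Adding 5 hours: 11 + 5 = 16 - 12 = 4
Final time: 4:15

Final answer: 4:15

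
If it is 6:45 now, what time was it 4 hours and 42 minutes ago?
Starting time: 6:45 = 405 total minutes past 12:00
Subtracting: 4 hours and 42 minutes = 282 minutes
405 - 282 = 123 minutes
= 2 hours and 3 minutes past 12:00 = 2:03

Final answer: 2:03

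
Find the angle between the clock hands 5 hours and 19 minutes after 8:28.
First find the time 5 hours and 19 minutes after 8:28.
Total minutes: 8 x 60 + 28 + 5 x 60 + 19 = 827.
827 mod 720 = 107 minutes = 1:47.
Now compute the angle at 1:47:
Hour hand: 1 x 30 + 47 x 0.5 = 53.5 degrees
Minute hand: 47 x 6 = 282 degrees
Difference: |53.5 - 282| = 228.5 degrees
Smaller angle: 360 - 228.5 = 131.5 degrees

Final answer: 131.5 degrees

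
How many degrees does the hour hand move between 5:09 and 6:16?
The hour hand moves 0.5 degrees per minute.
Time elapsed: 6:16 - 5:09 = 67 minutes
Angular displacement: 67 x 0.5 = 33.5 degrees

Final answer: 33.5 degrees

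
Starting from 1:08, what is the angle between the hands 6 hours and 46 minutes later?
First find the time 6 hours and 46 minutes after 1:08.
Total minutes: 1 x 60 + 8 + 6 x 60 + 46 = 474.
474 mod 720 = 474 minutes = 7:54.
Now compute the angle at 7:54:
Hour hand: 7 x 30 + 54 x 0.5 = 237 degrees
Minute hand: 54 x 6 = 324 degrees
Difference: |237 - 324| = 87 degrees
The angle is 87 degrees

Final answer: 87 degrees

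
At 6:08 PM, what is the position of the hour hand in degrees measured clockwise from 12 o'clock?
The hour hand moves 30 degrees per hour and 0.5 degrees per minute.
At 6:08: (6) x 30 + 8 x 0.5 = 180 + 4 = 184 degrees

Final answer: 184 degrees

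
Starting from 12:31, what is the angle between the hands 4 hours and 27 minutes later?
First find the time 4 hours and 27 minutes after 12:31.
Total minutes: 12 x 60 + 31 + 4 x 60 + 27 = 1018.
1018 mod 720 = 298 minutes = 4:58.
Now compute the angle at 4:58:
Hour hand: 4 x 30 + 58 x 0.5 = 149 degrees
Minute hand: 58 x 6 = 348 degrees
Difference: |149 - 348| = 199 degrees
Smaller angle: 360 - 199 = 161 degrees

Final answer: 161 degrees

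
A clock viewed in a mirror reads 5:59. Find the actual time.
Reflection across the vertical (12-6) axis maps a hand at angle A degrees to (360 - A) degrees, which sends a reading of T minutes past 12:00 to (720 - T) minutes past 12:00.
Mirror reads 5:59 = 359 minutes past 12:00.
Actual time: (720 - 359) mod 720 = 361 minutes = 6:01.

Final answer: 6:01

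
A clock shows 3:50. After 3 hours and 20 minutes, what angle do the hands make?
First find the time 3 hours and 20 minutes after 3:50.
Total minutes: 3 x 60 + 50 + 3 x 60 + 20 = 430.
430 mod 720 = 430 minutes = 7:10.
Now compute the angle at 7:10:
Hour hand: 7 x 30 + 10 x 0.5 = 215 degrees
Minute hand: 10 x 6 = 60 degrees
Difference: |215 - 60| = 155 degrees
The angle is 155 degrees

Final answer: 155 degrees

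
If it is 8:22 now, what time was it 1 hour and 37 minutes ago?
Starting time: 8:22 = 502 total minutes past 12:00
Subtracting: 1 hour and 37 minutes = 97 minutes
502 - 97 = 405 minutes
= 6 hours and 45 minutes past 12:00 = 6:45

Final answer: 6:45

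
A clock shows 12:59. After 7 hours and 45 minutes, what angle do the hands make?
First find the time 7 hours and 45 minutes after 12:59.
Total minutes: 12 x 60 + 59 + 7 x 60 + 45 = 1244.
1244 mod 720 = 524 minutes = 8:44.
Now compute the angle at 8:44:
Hour hand: 8 x 30 + 44 x 0.5 = 262 degrees
Minute hand: 44 x 6 = 264 degrees
Difference: |262 - 264| = 2 degrees
The angle is 2 degrees

Final answer: 2 degrees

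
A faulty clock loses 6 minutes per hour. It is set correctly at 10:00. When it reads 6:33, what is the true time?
For every 60 true minutes, the faulty clock advances 54 minutes, so 1 faulty-clock minute corresponds to 60/54 true minutes.
From 10:00 to 6:33 on the faulty dial is 513 minutes.
True elapsed: 513 x 60/54 = 570 minutes = 9 hours and 30 minutes.
True time: 10:00 + 9 hours and 30 minutes = 7:30.

Final answer: 7:30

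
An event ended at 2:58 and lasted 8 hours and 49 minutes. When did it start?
Starting time: 2:58 = 178 total minutes past 12:00
Subtracting: 8 hours and 49 minutes = 529 minutes
178 - 529 = -351 (negative, add 12 hours = 720) = 369 minutes
= 6 hours and 9 minutes past 12:00 = 6:09

Final answer: 6:09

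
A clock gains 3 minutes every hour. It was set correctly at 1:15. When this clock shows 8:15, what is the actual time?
For every 60 true minutes, the faulty clock advances 63 minutes, so 1 faulty-clock minute corresponds to 60/63 true minutes.
From 1:15 to 8:15 on the faulty dial is 420 minutes.
True elapsed: 420 x 60/63 = 400 minutes = 6 hours and 40 minutes.
True time: 1:15 + 6 hours and 40 minutes = 7:55.

Final answer: 7:55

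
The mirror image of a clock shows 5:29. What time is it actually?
Reflection across the vertical (12-6) axis maps a hand at angle A degrees to (360 - A) degrees, which sends a reading of T minutes past 12:00 to (720 - T) minutes past 12:00.
Mirror reads 5:29 = 329 minutes past 12:00.
Actual time: (720 - 329) mod 720 = 391 minutes = 6:31.

Final answer: 6:31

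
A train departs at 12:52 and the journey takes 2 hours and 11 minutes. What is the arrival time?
Starting time: 12:52
Adding 11 minutes to 52 minutes: 52 + 11 = 63 minutes = 1 hour and 3 minutes
Adding 2 hours: 12 + 2 + 1 (carry) = 15 - 12 = 3
Final time: 3:03

Final answer: 3:03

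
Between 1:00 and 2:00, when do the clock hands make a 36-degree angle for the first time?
At t minutes past 1:00, the hour hand is at 30 x 1 + 0.5t degrees and the minute hand is at 6t degrees.
The smaller angle between them is 36 degrees when |30H - 5.5t| = 36 or |30H - 5.5t| = 324.
With H = 1, solve 30 x 1 - 5.5t = +/- target for each target:
  t = (30 x 1 - 36) / 5.5 = -1.09 (outside (0, 60))
  t = (30 x 1 + 36) / 5.5 = 12
  t = (30 x 1 - 324) / 5.5 = -53.45 (outside (0, 60))
  t = (30 x 1 + 324) / 5.5 = 64.36 (outside (0, 60))
Valid solutions in (0, 60): {12} minutes.
The first occurrence is t = 12 minutes.
The hands form a 36-degree angle at 12 minutes past 1:00.

Final answer: 12 minutes past 1:00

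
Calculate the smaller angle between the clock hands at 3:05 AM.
Hour hand position: 3 x 30 + 5 x 0.5 = 92.5 degrees
Minute hand position: 5 x 6 = 30 degrees
Difference: |92.5 - 30| = 62.5 degrees
The angle between the hands is 62.5 degrees

Final answer: 62.5 degrees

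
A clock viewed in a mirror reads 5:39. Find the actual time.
Reflection across the vertical (12-6) axis maps a hand at angle A degrees to (360 - A) degrees, which sends a reading of T minutes past 12:00 to (720 - T) minutes past 12:00.
Mirror reads 5:39 = 339 minutes past 12:00.
Actual time: (720 - 339) mod 720 = 381 minutes = 6:21.

Final answer: 6:21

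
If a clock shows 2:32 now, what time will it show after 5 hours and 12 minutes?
Starting time: 2:32
Adding 12 minutes to 32 minutes: 32 + 12 = 44 minutes
Adding 5 hours: 2 + 5 = 7
Final time: 7:44

Final answer: 7:44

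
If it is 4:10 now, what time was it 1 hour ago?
Starting time: 4:10 = 250 total minutes past 12:00
Subtracting: 1 hour = 60 minutes
250 - 60 = 190 minutes
= 3 hours and 10 minutes past 12:00 = 3:10

Final answer: 3:10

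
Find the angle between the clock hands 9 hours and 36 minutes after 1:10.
First find the time 9 hours and 36 minutes after 1:10.
Total minutes: 1 x 60 + 10 + 9 x 60 + 36 = 646.
646 mod 720 = 646 minutes = 10:46.
Now compute the angle at 10:46:
Hour hand: 10 x 30 + 46 x 0.5 = 323 degrees
Minute hand: 46 x 6 = 276 degrees
Difference: |323 - 276| = 47 degrees
The angle is 47 degrees

Final answer: 47 degrees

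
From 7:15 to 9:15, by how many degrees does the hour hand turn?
The hour hand moves 0.5 degrees per minute.
Time elapsed: 9:15 - 7:15 = 120 minutes
Angular displacement: 120 x 0.5 = 60 degrees

Final answer: 60 degrees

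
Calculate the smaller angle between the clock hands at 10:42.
Hour hand position: 10 x 30 + 42 x 0.5 = 321 degrees
Minute hand position: 42 x 6 = 252 degrees
Difference: |321 - 252| = 69 degrees
The angle between the hands is 69 degrees

Final answer: 69 degrees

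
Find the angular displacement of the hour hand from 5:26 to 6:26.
The hour hand moves 0.5 degrees per minute.
Time elapsed: 6:26 - 5:26 = 60 minutes
Angular displacement: 60 x 0.5 = 30 degrees

Final answer: 30 degrees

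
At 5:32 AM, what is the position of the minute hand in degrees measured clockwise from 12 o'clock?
The minute hand moves 6 degrees per minute.
At 5:32: 32 x 6 = 192 degrees

Final answer: 192 degrees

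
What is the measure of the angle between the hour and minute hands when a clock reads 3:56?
Hour hand position: 3 x 30 + 56 x 0.5 = 118 degrees
Minute hand position: 56 x 6 = 336 degrees
Difference: |118 - 336| = 218 degrees
Since 218 > 180, the smaller angle is 360 - 218 = 142 degrees

Final answer: 142 degrees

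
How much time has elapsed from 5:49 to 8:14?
From 5:49 to 8:14:
(8 x 60 + 14) - (5 x 60 + 49) = 494 - 349 = 145 minutes
= 2 hours and 25 minutes

Final answer: 2 hours and 25 minutes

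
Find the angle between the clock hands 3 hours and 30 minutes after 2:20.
First find the time 3 hours and 30 minutes after 2:20.
Total minutes: 2 x 60 + 20 + 3 x 60 + 30 = 350.
350 mod 720 = 350 minutes = 5:50.
Now compute the angle at 5:50:
Hour hand: 5 x 30 + 50 x 0.5 = 175 degrees
Minute hand: 50 x 6 = 300 degrees
Difference: |175 - 300| = 125 degrees
The angle is 125 degrees

Final answer: 125 degrees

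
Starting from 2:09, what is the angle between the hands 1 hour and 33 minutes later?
First find the time 1 hour and 33 minutes after 2:09.
Total minutes: 2 x 60 + 9 + 1 x 60 + 33 = 222.
222 mod 720 = 222 minutes = 3:42.
Now compute the angle at 3:42:
Hour hand: 3 x 30 + 42 x 0.5 = 111 degrees
Minute hand: 42 x 6 = 252 degrees
Difference: |111 - 252| = 141 degrees
The angle is 141 degrees

Final answer: 141 degrees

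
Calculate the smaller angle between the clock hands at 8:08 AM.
Hour hand position: 8 x 30 + 8 x 0.5 = 244 degrees
Minute hand position: 8 x 6 = 48 degrees
Difference: |244 - 48| = 196 degrees
Since 196 > 180, the smaller angle is 360 - 196 = 164 degrees

Final answer: 164 degrees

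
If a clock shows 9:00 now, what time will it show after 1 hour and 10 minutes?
Starting time: 9:00
Adding 10 minutes to 0 minutes: 0 + 10 = 10 minutes
Adding 1 hour: 9 + 1 = 10
Final time: 10:10

Final answer: 10:10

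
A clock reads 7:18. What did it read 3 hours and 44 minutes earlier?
Starting time: 7:18 = 438 total minutes past 12:00
Subtracting: 3 hours and 44 minutes = 224 minutes
438 - 224 = 214 minutes
= 3 hours and 34 minutes past 12:00 = 3:34

Final answer: 3:34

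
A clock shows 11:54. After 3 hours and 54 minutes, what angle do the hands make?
First find the time 3 hours and 54 minutes after 11:54.
Total minutes: 11 x 60 + 54 + 3 x 60 + 54 = 948.
948 mod 720 = 228 minutes = 3:48.
Now compute the angle at 3:48:
Hour hand: 3 x 30 + 48 x 0.5 = 114 degrees
Minute hand: 48 x 6 = 288 degrees
Difference: |114 - 288| = 174 degrees
The angle is 174 degrees

Final answer: 174 degrees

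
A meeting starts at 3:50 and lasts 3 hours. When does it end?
Starting time: 3:50
Adding 0 minutes to 50 minutes: 50 + 0 = 50 minutes
Adding 3 hours: 3 + 3 = 6
Final time: 6:50

Final answer: 6:50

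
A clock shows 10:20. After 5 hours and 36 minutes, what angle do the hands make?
First find the time 5 hours and 36 minutes after 10:20.
Total minutes: 10 x 60 + 20 + 5 x 60 + 36 = 956.
956 mod 720 = 236 minutes = 3:56.
Now compute the angle at 3:56:
Hour hand: 3 x 30 + 56 x 0.5 = 118 degrees
Minute hand: 56 x 6 = 336 degrees
Difference: |118 - 336| = 218 degrees
Smaller angle: 360 - 218 = 142 degrees

Final answer: 142 degrees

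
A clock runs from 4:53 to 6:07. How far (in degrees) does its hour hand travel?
The hour hand moves 0.5 degrees per minute.
Time elapsed: 6:07 - 4:53 = 74 minutes
Angular displacement: 74 x 0.5 = 37 degrees

Final answer: 37 degrees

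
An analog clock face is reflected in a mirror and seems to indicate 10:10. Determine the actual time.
Reflection across the vertical (12-6) axis maps a hand at angle A degrees to (360 - A) degrees, which sends a reading of T minutes past 12:00 to (720 - T) minutes past 12:00.
Mirror reads 10:10 = 610 minutes past 12:00.
Actual time: (720 - 610) mod 720 = 110 minutes = 1:50.

Final answer: 1:50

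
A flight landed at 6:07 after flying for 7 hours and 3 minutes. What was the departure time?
Starting time: 6:07 = 367 total minutes past 12:00
Subtracting: 7 hours and 3 minutes = 423 minutes
367 - 423 = -56 (negative, add 12 hours = 720) = 664 minutes
= 11 hours and 4 minutes past 12:00 = 11:04

Final answer: 11:04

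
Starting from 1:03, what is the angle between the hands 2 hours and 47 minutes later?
First find the time 2 hours and 47 minutes after 1:03.
Total minutes: 1 x 60 + 3 + 2 x 60 + 47 = 230.
230 mod 720 = 230 minutes = 3:50.
Now compute the angle at 3:50:
Hour hand: 3 x 30 + 50 x 0.5 = 115 degrees
Minute hand: 50 x 6 = 300 degrees
Difference: |115 - 300| = 185 degrees
Smaller angle: 360 - 185 = 175 degrees

Final answer: 175 degrees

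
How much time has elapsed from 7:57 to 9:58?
From 7:57 to 9:58:
(9 x 60 + 58) - (7 x 60 + 57) = 598 - 477 = 121 minutes
= 2 hours and 1 minute

Final answer: 2 hours and 1 minute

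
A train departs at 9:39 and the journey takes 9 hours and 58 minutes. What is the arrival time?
Starting time: 9:39
Adding 58 minutes to 39 minutes: 39 + 58 = 97 minutes = 1 hour and 37 minutes
Adding 9 hours: 9 + 9 + 1 (carry) = 19 - 12 = 7
Final time: 7:37

Final answer: 7:37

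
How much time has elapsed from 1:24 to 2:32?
From 1:24 to 2:32:
(2 x 60 + 32) - (1 x 60 + 24) = 152 - 84 = 68 minutes
= 1 hour and 8 minutes

Final answer: 1 hour and 8 minutes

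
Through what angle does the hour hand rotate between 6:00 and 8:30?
The hour hand moves 0.5 degrees per minute.
Time elapsed: 8:30 - 6:00 = 150 minutes
Angular displacement: 150 x 0.5 = 75 degrees

Final answer: 75 degrees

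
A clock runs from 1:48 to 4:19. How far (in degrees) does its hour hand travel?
The hour hand moves 0.5 degrees per minute.
Time elapsed: 4:19 - 1:48 = 151 minutes
Angular displacement: 151 x 0.5 = 75.5 degrees

Final answer: 75.5 degrees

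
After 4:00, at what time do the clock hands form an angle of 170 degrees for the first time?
At t minutes past 4:00, the hour hand is at 30 x 4 + 0.5t degrees and the minute hand is at 6t degrees.
The smaller angle between them is 170 degrees when |30H - 5.5t| = 170 or |30H - 5.5t| = 190.
With H = 4, solve 30 x 4 - 5.5t = +/- target for each target:
  t = (30 x 4 - 170) / 5.5 = -9.09 (outside (0, 60))
  t = (30 x 4 + 170) / 5.5 = 52.73
  t = (30 x 4 - 190) / 5.5 = -12.73 (outside (0, 60))
  t = (30 x 4 + 190) / 5.5 = 56.36
Valid solutions in (0, 60): {52.73, 56.36} minutes.
The first occurrence is t = 52.73 minutes.
The hands form a 170-degree angle at 52.73 minutes past 4:00.

Final answer: 52.73 minutes past 4:00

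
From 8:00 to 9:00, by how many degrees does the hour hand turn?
The hour hand moves 0.5 degrees per minute.
Time elapsed: 9:00 - 8:00 = 60 minutes
Angular displacement: 60 x 0.5 = 30 degrees

Final answer: 30 degrees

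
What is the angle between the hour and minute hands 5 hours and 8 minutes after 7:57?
First find the time 5 hours and 8 minutes after 7:57.
Total minutes: 7 x 60 + 57 + 5 x 60 + 8 = 785.
785 mod 720 = 65 minutes = 1:05.
Now compute the angle at 1:05:
Hour hand: 1 x 30 + 5 x 0.5 = 32.5 degrees
Minute hand: 5 x 6 = 30 degrees
Difference: |32.5 - 30| = 2.5 degrees
The angle is 2.5 degrees

Final answer: 2.5 degrees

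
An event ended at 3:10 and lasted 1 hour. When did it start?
Starting time: 3:10 = 190 total minutes past 12:00
Subtracting: 1 hour = 60 minutes
190 - 60 = 130 minutes
= 2 hours and 10 minutes past 12:00 = 2:10

Final answer: 2:10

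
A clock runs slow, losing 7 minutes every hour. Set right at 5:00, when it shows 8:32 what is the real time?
For every 60 true minutes, the faulty clock advances 53 minutes, so 1 faulty-clock minute corresponds to 60/53 true minutes.
From 5:00 to 8:32 on the faulty dial is 212 minutes.
True elapsed: 212 x 60/53 = 240 minutes = 4 hours.
True time: 5:00 + 4 hours = 9:00.

Final answer: 9:00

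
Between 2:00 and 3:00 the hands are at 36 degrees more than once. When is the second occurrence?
At t minutes past 2:00, the hour hand is at 30 x 2 + 0.5t degrees and the minute hand is at 6t degrees.
The smaller angle between them is 36 degrees when |30H - 5.5t| = 36 or |30H - 5.5t| = 324.
With H = 2, solve 30 x 2 - 5.5t = +/- target for each target:
  t = (30 x 2 - 36) / 5.5 = 4.36
  t = (30 x 2 + 36) / 5.5 = 17.45
  t = (30 x 2 - 324) / 5.5 = -48 (outside (0, 60))
  t = (30 x 2 + 324) / 5.5 = 69.82 (outside (0, 60))
Valid solutions in (0, 60): {4.36, 17.45} minutes.
The second occurrence is t = 17.45 minutes.
The hands form a 36-degree angle at 17.45 minutes past 2:00.

Final answer: 17.45 minutes past 2:00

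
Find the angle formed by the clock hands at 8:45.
Hour hand position: 8 x 30 + 45 x 0.5 = 262.5 degrees
Minute hand position: 45 x 6 = 270 degrees
Difference: |262.5 - 270| = 7.5 degrees
The angle between the hands is 7.5 degrees

Final answer: 7.5 degrees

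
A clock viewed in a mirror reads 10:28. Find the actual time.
Reflection across the vertical (12-6) axis maps a hand at angle A degrees to (360 - A) degrees, which sends a reading of T minutes past 12:00 to (720 - T) minutes past 12:00.
Mirror reads 10:28 = 628 minutes past 12:00.
Actual time: (720 - 628) mod 720 = 92 minutes = 1:32.

Final answer: 1:32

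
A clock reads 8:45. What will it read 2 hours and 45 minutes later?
Starting time: 8:45
Adding 45 minutes to 45 minutes: 45 + 45 = 90 minutes = 1 hour and 30 minutes
Adding 2 hours: 8 + 2 + 1 (carry) = 11
Final time: 11:30

Final answer: 11:30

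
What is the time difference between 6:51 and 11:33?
From 6:51 to 11:33:
(11 x 60 + 33) - (6 x 60 + 51) = 693 - 411 = 282 minutes
= 4 hours and 42 minutes

Final answer: 4 hours and 42 minutes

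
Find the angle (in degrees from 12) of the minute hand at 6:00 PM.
The minute hand moves 6 degrees per minute.
At 6:00: 0 x 6 = 0 degrees

Final answer: 0 degrees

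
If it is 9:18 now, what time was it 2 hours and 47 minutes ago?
Starting time: 9:18 = 558 total minutes past 12:00
Subtracting: 2 hours and 47 minutes = 167 minutes
558 - 167 = 391 minutes
= 6 hours and 31 minutes past 12:00 = 6:31

Final answer: 6:31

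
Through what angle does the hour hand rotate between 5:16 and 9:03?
The hour hand moves 0.5 degrees per minute.
Time elapsed: 9:03 - 5:16 = 227 minutes
Angular displacement: 227 x 0.5 = 113.5 degrees

Final answer: 113.5 degrees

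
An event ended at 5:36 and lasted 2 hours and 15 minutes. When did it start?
Starting time: 5:36 = 336 total minutes past 12:00
Subtracting: 2 hours and 15 minutes = 135 minutes
336 - 135 = 201 minutes
= 3 hours and 21 minutes past 12:00 = 3:21

Final answer: 3:21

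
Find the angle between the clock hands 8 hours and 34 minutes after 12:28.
First find the time 8 hours and 34 minutes after 12:28.
Total minutes: 12 x 60 + 28 + 8 x 60 + 34 = 1262.
1262 mod 720 = 542 minutes = 9:02.
Now compute the angle at 9:02:
Hour hand: 9 x 30 + 2 x 0.5 = 271 degrees
Minute hand: 2 x 6 = 12 degrees
Difference: |271 - 12| = 259 degrees
Smaller angle: 360 - 259 = 101 degrees

Final answer: 101 degrees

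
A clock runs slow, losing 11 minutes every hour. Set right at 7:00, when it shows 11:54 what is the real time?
For every 60 true minutes, the faulty clock advances 49 minutes, so 1 faulty-clock minute corresponds to 60/49 true minutes.
From 7:00 to 11:54 on the faulty dial is 294 minutes.
True elapsed: 294 x 60/49 = 360 minutes = 6 hours.
True time: 7:00 + 6 hours = 1:00.

Final answer: 1:00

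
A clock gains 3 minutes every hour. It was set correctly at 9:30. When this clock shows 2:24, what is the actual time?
For every 60 true minutes, the faulty clock advances 63 minutes, so 1 faulty-clock minute corresponds to 60/63 true minutes.
From 9:30 to 2:24 on the faulty dial is 294 minutes.
True elapsed: 294 x 60/63 = 280 minutes = 4 hours and 40 minutes.
True time: 9:30 + 4 hours and 40 minutes = 2:10.

Final answer: 2:10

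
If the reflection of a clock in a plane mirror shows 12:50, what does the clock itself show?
Reflection across the vertical (12-6) axis maps a hand at angle A degrees to (360 - A) degrees, which sends a reading of T minutes past 12:00 to (720 - T) minutes past 12:00.
Mirror reads 12:50 = 50 minutes past 12:00.
Actual time: (720 - 50) mod 720 = 670 minutes = 11:10.

Final answer: 11:10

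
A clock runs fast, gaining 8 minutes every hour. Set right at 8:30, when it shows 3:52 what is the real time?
For every 60 true minutes, the faulty clock advances 68 minutes, so 1 faulty-clock minute corresponds to 60/68 true minutes.
From 8:30 to 3:52 on the faulty dial is 442 minutes.
True elapsed: 442 x 60/68 = 390 minutes = 6 hours and 30 minutes.
True time: 8:30 + 6 hours and 30 minutes = 3:00.

Final answer: 3:00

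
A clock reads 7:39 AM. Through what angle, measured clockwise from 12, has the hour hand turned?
The hour hand moves 30 degrees per hour and 0.5 degrees per minute.
At 7:39: (7) x 30 + 39 x 0.5 = 210 + 19.5 = 229.5 degrees

Final answer: 229.5 degrees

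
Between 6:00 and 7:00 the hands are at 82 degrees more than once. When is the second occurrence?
At t minutes past 6:00, the hour hand is at 30 x 6 + 0.5t degrees and the minute hand is at 6t degrees.
The smaller angle between them is 82 degrees when |30H - 5.5t| = 82 or |30H - 5.5t| = 278.
With H = 6, solve 30 x 6 - 5.5t = +/- target for each target:
  t = (30 x 6 - 82) / 5.5 = 17.82
  t = (30 x 6 + 82) / 5.5 = 47.64
  t = (30 x 6 - 278) / 5.5 = -17.82 (outside (0, 60))
  t = (30 x 6 + 278) / 5.5 = 83.27 (outside (0, 60))
Valid solutions in (0, 60): {17.82, 47.64} minutes.
The second occurrence is t = 47.64 minutes.
The hands form a 82-degree angle at 47.64 minutes past 6:00.

Final answer: 47.64 minutes past 6:00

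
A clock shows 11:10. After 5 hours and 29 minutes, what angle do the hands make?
First find the time 5 hours and 29 minutes after 11:10.
Total minutes: 11 x 60 + 10 + 5 x 60 + 29 = 999.
999 mod 720 = 279 minutes = 4:39.
Now compute the angle at 4:39:
Hour hand: 4 x 30 + 39 x 0.5 = 139.5 degrees
Minute hand: 39 x 6 = 234 degrees
Difference: |139.5 - 234| = 94.5 degrees
The angle is 94.5 degrees

Final answer: 94.5 degrees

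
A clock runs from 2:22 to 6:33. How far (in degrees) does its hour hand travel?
The hour hand moves 0.5 degrees per minute.
Time elapsed: 6:33 - 2:22 = 251 minutes
Angular displacement: 251 x 0.5 = 125.5 degrees

Final answer: 125.5 degrees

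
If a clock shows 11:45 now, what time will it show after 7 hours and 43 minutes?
Starting time: 11:45
Adding 43 minutes to 45 minutes: 45 + 43 = 88 minutes = 1 hour and 28 minutes
Adding 7 hours: 11 + 7 + 1 (carry) = 19 - 12 = 7
Final time: 7:28

Final answer: 7:28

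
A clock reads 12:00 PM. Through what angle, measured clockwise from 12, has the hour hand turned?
The hour hand moves 30 degrees per hour and 0.5 degrees per minute.
At 12:00: (0) x 30 + 0 x 0.5 = 0 + 0 = 0 degrees

Final answer: 0 degrees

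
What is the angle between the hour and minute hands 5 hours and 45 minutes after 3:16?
First find the time 5 hours and 45 minutes after 3:16.
Total minutes: 3 x 60 + 16 + 5 x 60 + 45 = 541.
541 mod 720 = 541 minutes = 9:01.
Now compute the angle at 9:01:
Hour hand: 9 x 30 + 1 x 0.5 = 270.5 degrees
Minute hand: 1 x 6 = 6 degrees
Difference: |270.5 - 6| = 264.5 degrees
Smaller angle: 360 - 264.5 = 95.5 degrees

Final answer: 95.5 degrees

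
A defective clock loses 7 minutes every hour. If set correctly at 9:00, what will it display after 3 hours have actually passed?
For every 60 true minutes, the faulty clock advances 60 - 7 = 53 minutes.
True elapsed: 3 hours = 180 minutes.
Faulty clock advances: 180 x 53/60 = 159 minutes (drift: 21 minutes behind).
Shown time: 9:00 + 159 minutes = 11:39.

Final answer: 11:39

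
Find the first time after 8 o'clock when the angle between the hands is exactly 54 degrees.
At t minutes past 8:00, the hour hand is at 30 x 8 + 0.5t degrees and the minute hand is at 6t degrees.
The smaller angle between them is 54 degrees when |30H - 5.5t| = 54 or |30H - 5.5t| = 306.
With H = 8, solve 30 x 8 - 5.5t = +/- target for each target:
  t = (30 x 8 - 54) / 5.5 = 33.82
  t = (30 x 8 + 54) / 5.5 = 53.45
  t = (30 x 8 - 306) / 5.5 = -12 (outside (0, 60))
  t = (30 x 8 + 306) / 5.5 = 99.27 (outside (0, 60))
Valid solutions in (0, 60): {33.82, 53.45} minutes.
The first occurrence is t = 33.82 minutes.
The hands form a 54-degree angle at 33.82 minutes past 8:00.

Final answer: 33.82 minutes past 8:00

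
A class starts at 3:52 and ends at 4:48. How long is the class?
From 3:52 to 4:48:
(4 x 60 + 48) - (3 x 60 + 52) = 288 - 232 = 56 minutes
= 56 minutes

Final answer: 56 minutes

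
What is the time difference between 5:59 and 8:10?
From 5:59 to 8:10:
(8 x 60 + 10) - (5 x 60 + 59) = 490 - 359 = 131 minutes
= 2 hours and 11 minutes

Final answer: 2 hours and 11 minutes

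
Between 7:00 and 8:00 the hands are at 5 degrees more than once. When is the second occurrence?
At t minutes past 7:00, the hour hand is at 30 x 7 + 0.5t degrees and the minute hand is at 6t degrees.
The smaller angle between them is 5 degrees when |30H - 5.5t| = 5 or |30H - 5.5t| = 355.
With H = 7, solve 30 x 7 - 5.5t = +/- target for each target:
  t = (30 x 7 - 5) / 5.5 = 37.27
  t = (30 x 7 + 5) / 5.5 = 39.09
  t = (30 x 7 - 355) / 5.5 = -26.36 (outside (0, 60))
  t = (30 x 7 + 355) / 5.5 = 102.73 (outside (0, 60))
Valid solutions in (0, 60): {37.27, 39.09} minutes.
The second occurrence is t = 39.09 minutes.
The hands form a 5-degree angle at 39.09 minutes past 7:00.

Final answer: 39.09 minutes past 7:00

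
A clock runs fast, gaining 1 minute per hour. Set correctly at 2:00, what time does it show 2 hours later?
For every 60 true minutes, the faulty clock advances 60 + 1 = 61 minutes.
True elapsed: 2 hours = 120 minutes.
Faulty clock advances: 120 x 61/60 = 122 minutes (drift: 2 minutes ahead).
Shown time: 2:00 + 122 minutes = 4:02.

Final answer: 4:02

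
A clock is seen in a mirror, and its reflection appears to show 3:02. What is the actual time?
Reflection across the vertical (12-6) axis maps a hand at angle A degrees to (360 - A) degrees, which sends a reading of T minutes past 12:00 to (720 - T) minutes past 12:00.
Mirror reads 3:02 = 182 minutes past 12:00.
Actual time: (720 - 182) mod 720 = 538 minutes = 8:58.

Final answer: 8:58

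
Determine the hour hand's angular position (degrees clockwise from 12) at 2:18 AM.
The hour hand moves 30 degrees per hour and 0.5 degrees per minute.
At 2:18: (2) x 30 + 18 x 0.5 = 60 + 9 = 69 degrees

Final answer: 69 degrees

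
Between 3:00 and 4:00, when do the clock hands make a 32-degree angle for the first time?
At t minutes past 3:00, the hour hand is at 30 x 3 + 0.5t degrees and the minute hand is at 6t degrees.
The smaller angle between them is 32 degrees when |30H - 5.5t| = 32 or |30H - 5.5t| = 328.
With H = 3, solve 30 x 3 - 5.5t = +/- target for each target:
  t = (30 x 3 - 32) / 5.5 = 10.55
  t = (30 x 3 + 32) / 5.5 = 22.18
  t = (30 x 3 - 328) / 5.5 = -43.27 (outside (0, 60))
  t = (30 x 3 + 328) / 5.5 = 76 (outside (0, 60))
Valid solutions in (0, 60): {10.55, 22.18} minutes.
The first occurrence is t = 10.55 minutes.
The hands form a 32-degree angle at 10.55 minutes past 3:00.

Final answer: 10.55 minutes past 3:00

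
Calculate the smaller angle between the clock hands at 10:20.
Hour hand position: 10 x 30 + 20 x 0.5 = 310 degrees
Minute hand position: 20 x 6 = 120 degrees
Difference: |310 - 120| = 190 degrees
Since 190 > 180, the smaller angle is 360 - 190 = 170 degrees

Final answer: 170 degrees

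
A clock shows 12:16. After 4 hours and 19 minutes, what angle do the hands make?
First find the time 4 hours and 19 minutes after 12:16.
Total minutes: 12 x 60 + 16 + 4 x 60 + 19 = 995.
995 mod 720 = 275 minutes = 4:35.
Now compute the angle at 4:35:
Hour hand: 4 x 30 + 35 x 0.5 = 137.5 degrees
Minute hand: 35 x 6 = 210 degrees
Difference: |137.5 - 210| = 72.5 degrees
The angle is 72.5 degrees

Final answer: 72.5 degrees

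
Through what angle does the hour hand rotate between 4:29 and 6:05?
The hour hand moves 0.5 degrees per minute.
Time elapsed: 6:05 - 4:29 = 96 minutes
Angular displacement: 96 x 0.5 = 48 degrees

Final answer: 48 degrees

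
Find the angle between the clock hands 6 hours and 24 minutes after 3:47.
First find the time 6 hours and 24 minutes after 3:47.
Total minutes: 3 x 60 + 47 + 6 x 60 + 24 = 611.
611 mod 720 = 611 minutes = 10:11.
Now compute the angle at 10:11:
Hour hand: 10 x 30 + 11 x 0.5 = 305.5 degrees
Minute hand: 11 x 6 = 66 degrees
Difference: |305.5 - 66| = 239.5 degrees
Smaller angle: 360 - 239.5 = 120.5 degrees

Final answer: 120.5 degrees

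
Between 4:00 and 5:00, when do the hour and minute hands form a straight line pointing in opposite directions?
For hands to be 180 degrees apart: |30H - 5.5t| = 180
With H = 4: t = (30 x 4 + 180)/5.5 = 54.55 or t = (30 x 4 - 180)/5.5 = -10.91
First valid solution (0 < t < 60): t = 54.55 minutes
The hands are opposite at 54.55 minutes past 4:00.

Final answer: 54.55 minutes past 4:00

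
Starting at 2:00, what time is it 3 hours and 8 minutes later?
Starting time: 2:00
Adding 8 minutes to 0 minutes: 0 + 8 = 8 minutes
Adding 3 hours: 2 + 3 = 5
Final time: 5:08

Final answer: 5:08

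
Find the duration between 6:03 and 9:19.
From 6:03 to 9:19:
(9 x 60 + 19) - (6 x 60 + 3) = 559 - 363 = 196 minutes
= 3 hours and 16 minutes

Final answer: 3 hours and 16 minutes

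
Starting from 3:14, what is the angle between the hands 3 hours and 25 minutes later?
First find the time 3 hours and 25 minutes after 3:14.
Total minutes: 3 x 60 + 14 + 3 x 60 + 25 = 399.
399 mod 720 = 399 minutes = 6:39.
Now compute the angle at 6:39:
Hour hand: 6 x 30 + 39 x 0.5 = 199.5 degrees
Minute hand: 39 x 6 = 234 degrees
Difference: |199.5 - 234| = 34.5 degrees
The angle is 34.5 degrees

Final answer: 34.5 degrees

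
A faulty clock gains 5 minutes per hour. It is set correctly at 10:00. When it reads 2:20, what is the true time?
For every 60 true minutes, the faulty clock advances 65 minutes, so 1 faulty-clock minute corresponds to 60/65 true minutes.
From 10:00 to 2:20 on the faulty dial is 260 minutes.
True elapsed: 260 x 60/65 = 240 minutes = 4 hours.
True time: 10:00 + 4 hours = 2:00.

Final answer: 2:00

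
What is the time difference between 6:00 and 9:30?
From 6:00 to 9:30:
(9 x 60 + 30) - (6 x 60 + 0) = 570 - 360 = 210 minutes
= 3 hours and 30 minutes

Final answer: 3 hours and 30 minutes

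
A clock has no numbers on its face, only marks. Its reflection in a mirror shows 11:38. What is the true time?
Reflection across the vertical (12-6) axis maps a hand at angle A degrees to (360 - A) degrees, which sends a reading of T minutes past 12:00 to (720 - T) minutes past 12:00.
Mirror reads 11:38 = 698 minutes past 12:00.
Actual time: (720 - 698) mod 720 = 22 minutes = 12:22.

Final answer: 12:22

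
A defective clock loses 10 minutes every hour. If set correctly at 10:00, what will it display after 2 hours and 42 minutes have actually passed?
For every 60 true minutes, the faulty clock advances 60 - 10 = 50 minutes.
True elapsed: 2 hours and 42 minutes = 162 minutes.
Faulty clock advances: 162 x 50/60 = 135 minutes (drift: 27 minutes behind).
Shown time: 10:00 + 135 minutes = 12:15.

Final answer: 12:15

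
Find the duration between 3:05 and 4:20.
From 3:05 to 4:20:
(4 x 60 + 20) - (3 x 60 + 5) = 260 - 185 = 75 minutes
= 1 hour and 15 minutes

Final answer: 1 hour and 15 minutes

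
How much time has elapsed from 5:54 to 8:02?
From 5:54 to 8:02:
(8 x 60 + 2) - (5 x 60 + 54) = 482 - 354 = 128 minutes
= 2 hours and 8 minutes

Final answer: 2 hours and 8 minutes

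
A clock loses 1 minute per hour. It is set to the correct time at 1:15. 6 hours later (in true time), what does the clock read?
For every 60 true minutes, the faulty clock advances 60 - 1 = 59 minutes.
True elapsed: 6 hours = 360 minutes.
Faulty clock advances: 360 x 59/60 = 354 minutes (drift: 6 minutes behind).
Shown time: 1:15 + 354 minutes = 7:09.

Final answer: 7:09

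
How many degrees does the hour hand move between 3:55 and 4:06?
The hour hand moves 0.5 degrees per minute.
Time elapsed: 4:06 - 3:55 = 11 minutes
Angular displacement: 11 x 0.5 = 5.5 degrees

Final answer: 5.5 degrees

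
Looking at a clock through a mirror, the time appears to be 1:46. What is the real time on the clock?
Reflection across the vertical (12-6) axis maps a hand at angle A degrees to (360 - A) degrees, which sends a reading of T minutes past 12:00 to (720 - T) minutes past 12:00.
Mirror reads 1:46 = 106 minutes past 12:00.
Actual time: (720 - 106) mod 720 = 614 minutes = 10:14.

Final answer: 10:14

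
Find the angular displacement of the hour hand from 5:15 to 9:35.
The hour hand moves 0.5 degrees per minute.
Time elapsed: 9:35 - 5:15 = 260 minutes
Angular displacement: 260 x 0.5 = 130 degrees

Final answer: 130 degrees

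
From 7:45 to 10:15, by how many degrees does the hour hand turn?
The hour hand moves 0.5 degrees per minute.
Time elapsed: 10:15 - 7:45 = 150 minutes
Angular displacement: 150 x 0.5 = 75 degrees

Final answer: 75 degrees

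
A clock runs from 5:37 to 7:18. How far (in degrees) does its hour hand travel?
The hour hand moves 0.5 degrees per minute.
Time elapsed: 7:18 - 5:37 = 101 minutes
Angular displacement: 101 x 0.5 = 50.5 degrees

Final answer: 50.5 degrees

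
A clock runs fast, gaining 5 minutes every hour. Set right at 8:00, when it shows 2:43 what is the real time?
For every 60 true minutes, the faulty clock advances 65 minutes, so 1 faulty-clock minute corresponds to 60/65 true minutes.
From 8:00 to 2:43 on the faulty dial is 403 minutes.
True elapsed: 403 x 60/65 = 372 minutes = 6 hours and 12 minutes.
True time: 8:00 + 6 hours and 12 minutes = 2:12.

Final answer: 2:12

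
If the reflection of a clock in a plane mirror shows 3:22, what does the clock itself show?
Reflection across the vertical (12-6) axis maps a hand at angle A degrees to (360 - A) degrees, which sends a reading of T minutes past 12:00 to (720 - T) minutes past 12:00.
Mirror reads 3:22 = 202 minutes past 12:00.
Actual time: (720 - 202) mod 720 = 518 minutes = 8:38.

Final answer: 8:38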